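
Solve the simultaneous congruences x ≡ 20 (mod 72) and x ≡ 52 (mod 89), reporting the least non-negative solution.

2900

Write x = 20 + 72·k. Then 72·k ≡ 52 − 20 ≡ 32 (mod 89).
Need 72⁻¹ mod 89. Extended Euclid on (89, 72):
89 = 1*72 + 17
72 = 4*17 + 4
17 = 4*4 + 1
4 = 4*1 + 0
Back-substitute:
1 = 17 − 4·4
1 = −4·72 + 17·17
1 = 17·89 − 21·72
72⁻¹ ≡ 68 (mod 89), so k ≡ 68·32 ≡ 40 (mod 89).
x = 20 + 72·40 = 2900.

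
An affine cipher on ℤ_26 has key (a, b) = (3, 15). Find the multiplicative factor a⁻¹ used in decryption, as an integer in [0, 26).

gcd(26, 3) by repeated division:
26 = 8*3 + 2
3 = 1*2 + 1
2 = 2*1 + 0
The gcd is 1. Working backward:
1 = 3 − 2
1 = −26 + 9·3
So 3·9 ≡ 1 (mod 26).

9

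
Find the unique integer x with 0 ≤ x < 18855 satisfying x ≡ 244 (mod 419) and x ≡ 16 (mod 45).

1501

Write x = 244 + 419·k. Then 419·k ≡ 16 − 244 ≡ 42 (mod 45).
Need 419⁻¹ mod 45. Extended Euclid on (45, 14):
45 = 3*14 + 3
14 = 4*3 + 2
3 = 1*2 + 1
2 = 2*1 + 0
Back-substitute:
1 = 3 − 2
1 = −14 + 5·3
1 = 5·45 − 16·14
419⁻¹ ≡ 29 (mod 45), so k ≡ 29·42 ≡ 3 (mod 45).
x = 244 + 419·3 = 1501.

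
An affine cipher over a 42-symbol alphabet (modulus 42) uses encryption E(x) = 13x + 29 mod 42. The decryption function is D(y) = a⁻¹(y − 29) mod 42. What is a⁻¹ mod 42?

gcd(42, 13) by repeated division:
42 = 3*13 + 3
13 = 4*3 + 1
3 = 3*1 + 0
gcd = 1, so the inverse exists. Back-substitute:
1 = 13 − 4·3
1 = −4·42 + 13·13
So 13·13 ≡ 1 (mod 42).

13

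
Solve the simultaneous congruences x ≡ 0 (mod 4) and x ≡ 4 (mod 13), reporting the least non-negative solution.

Write x = 0 + 4·k. Then 4·k ≡ 4 − 0 ≡ 4 (mod 13).
Need 4⁻¹ mod 13. Extended Euclid on (13, 4):
13 = 3·4 + 1
4 = 4·1 + 0
Back-substitute:
1 = 13 − 3·4
4⁻¹ ≡ 10 (mod 13), so k ≡ 10·4 ≡ 1 (mod 13).
x = 0 + 4·1 = 4.

4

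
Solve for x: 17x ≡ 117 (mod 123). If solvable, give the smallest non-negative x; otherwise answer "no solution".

72

First find gcd(17, 123):
123 = 7*17 + 4
17 = 4*4 + 1
4 = 4*1 + 0
gcd = 1, so a unique solution mod 123 exists.
Back-substitute for the Bézout coefficients:
1 = 17 − 4·4
1 = −4·123 + 29·17
So 17·(29) ≡ 1 (mod 123), giving 17⁻¹ ≡ 29.
x ≡ 17⁻¹·117 ≡ 29·117 ≡ 72 (mod 123).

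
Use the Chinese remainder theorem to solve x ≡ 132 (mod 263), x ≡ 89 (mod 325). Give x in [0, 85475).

76139

Write x = 132 + 263·k. Then 263·k ≡ 89 − 132 ≡ 282 (mod 325).
Need 263⁻¹ mod 325. Extended Euclid on (325, 263):
325 = 1·263 + 62
263 = 4·62 + 15
62 = 4·15 + 2
15 = 7·2 + 1
2 = 2·1 + 0
Back-substitute:
1 = 15 − 7·2
1 = −7·62 + 29·15
1 = 29·263 − 123·62
1 = −123·325 + 152·263
263⁻¹ ≡ 152 (mod 325), so k ≡ 152·282 ≡ 289 (mod 325).
x = 132 + 263·289 = 76139.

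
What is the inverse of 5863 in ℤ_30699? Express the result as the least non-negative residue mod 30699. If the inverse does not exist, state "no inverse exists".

17368

gcd(30699, 5863) by repeated division:
30699 = 5×5863 + 1384
5863 = 4×1384 + 327
1384 = 4×327 + 76
327 = 4×76 + 23
76 = 3×23 + 7
23 = 3×7 + 2
7 = 3×2 + 1
2 = 2×1 + 0
Since gcd(5863, 30699) = 1, back-substitute to write 1 as a combination:
1 = 7 − 3·2
1 = −3·23 + 10·7
1 = 10·76 − 33·23
1 = −33·327 + 142·76
1 = 142·1384 − 601·327
1 = −601·5863 + 2546·1384
1 = 2546·30699 − 13331·5863
So 5863·(-13331) ≡ 1 (mod 30699), and -13331 ≡ 17368 (mod 30699).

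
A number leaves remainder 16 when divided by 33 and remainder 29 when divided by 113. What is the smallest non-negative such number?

2854

Write x = 16 + 33·k. Then 33·k ≡ 29 − 16 ≡ 13 (mod 113).
Need 33⁻¹ mod 113. Extended Euclid on (113, 33):
113 = 3×33 + 14
33 = 2×14 + 5
14 = 2×5 + 4
5 = 1×4 + 1
4 = 4×1 + 0
Back-substitute:
1 = 5 − 4
1 = −14 + 3·5
1 = 3·33 − 7·14
1 = −7·113 + 24·33
33⁻¹ ≡ 24 (mod 113), so k ≡ 24·13 ≡ 86 (mod 113).
x = 16 + 33·86 = 2854.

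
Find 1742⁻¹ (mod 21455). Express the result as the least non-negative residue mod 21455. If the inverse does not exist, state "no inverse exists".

16393

gcd(21455, 1742) by repeated division:
21455 = 12*1742 + 551
1742 = 3*551 + 89
551 = 6*89 + 17
89 = 5*17 + 4
17 = 4*4 + 1
4 = 4*1 + 0
The gcd is 1. Working backward:
1 = 17 − 4·4
1 = −4·89 + 21·17
1 = 21·551 − 130·89
1 = −130·1742 + 411·551
1 = 411·21455 − 5062·1742
So 1742·(-5062) ≡ 1 (mod 21455), and -5062 ≡ 16393 (mod 21455).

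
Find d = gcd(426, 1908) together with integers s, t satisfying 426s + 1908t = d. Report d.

6

Euclidean algorithm:
1908 = 4*426 + 204
426 = 2*204 + 18
204 = 11*18 + 6
18 = 3*6 + 0
gcd(426, 1908) = 6.
Express as a combination:
6 = 204 − 11·18
6 = −11·426 + 23·204
6 = 23·1908 − 103·426
So 6 = (23)·1908 + (-103)·426.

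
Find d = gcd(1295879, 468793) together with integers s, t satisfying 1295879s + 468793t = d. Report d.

13

Repeated division:
1295879 = 2·468793 + 358293
468793 = 1·358293 + 110500
358293 = 3·110500 + 26793
110500 = 4·26793 + 3328
26793 = 8·3328 + 169
3328 = 19·169 + 117
169 = 1·117 + 52
117 = 2·52 + 13
52 = 4·13 + 0
gcd(1295879, 468793) = 13.
Back-substituting:
13 = 117 − 2·52
13 = −2·169 + 3·117
13 = 3·3328 − 59·169
13 = −59·26793 + 475·3328
13 = 475·110500 − 1959·26793
13 = −1959·358293 + 6352·110500
13 = 6352·468793 − 8311·358293
13 = −8311·1295879 + 22974·468793
So 13 = (-8311)·1295879 + (22974)·468793.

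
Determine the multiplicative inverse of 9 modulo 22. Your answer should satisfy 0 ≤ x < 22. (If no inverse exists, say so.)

5

Extended Euclidean algorithm:
22 = 2·9 + 4
9 = 2·4 + 1
4 = 4·1 + 0
Since gcd(9, 22) = 1, back-substitute to write 1 as a combination:
1 = 9 − 2·4
1 = −2·22 + 5·9
So 9·5 ≡ 1 (mod 22).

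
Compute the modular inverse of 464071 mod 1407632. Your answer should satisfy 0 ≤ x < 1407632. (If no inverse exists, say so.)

354487

Run Euclid on (1407632, 464071):
1407632 = 3·464071 + 15419
464071 = 30·15419 + 1501
15419 = 10·1501 + 409
1501 = 3·409 + 274
409 = 1·274 + 135
274 = 2·135 + 4
135 = 33·4 + 3
4 = 1·3 + 1
3 = 3·1 + 0
The gcd is 1. Working backward:
1 = 4 − 3
1 = −135 + 34·4
1 = 34·274 − 69·135
1 = −69·409 + 103·274
1 = 103·1501 − 378·409
1 = −378·15419 + 3883·1501
1 = 3883·464071 − 116868·15419
1 = −116868·1407632 + 354487·464071
So 464071·354487 ≡ 1 (mod 1407632).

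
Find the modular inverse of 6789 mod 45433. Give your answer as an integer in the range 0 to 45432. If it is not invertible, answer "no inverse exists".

Extended Euclidean algorithm:
45433 = 6*6789 + 4699
6789 = 1*4699 + 2090
4699 = 2*2090 + 519
2090 = 4*519 + 14
519 = 37*14 + 1
14 = 14*1 + 0
Since gcd(6789, 45433) = 1, back-substitute to write 1 as a combination:
1 = 519 − 37·14
1 = −37·2090 + 149·519
1 = 149·4699 − 335·2090
1 = −335·6789 + 484·4699
1 = 484·45433 − 3239·6789
Hence 6789⁻¹ ≡ -3239 ≡ 42194 (mod 45433).

42194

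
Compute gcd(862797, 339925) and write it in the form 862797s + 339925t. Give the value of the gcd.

Repeated division:
862797 = 2×339925 + 182947
339925 = 1×182947 + 156978
182947 = 1×156978 + 25969
156978 = 6×25969 + 1164
25969 = 22×1164 + 361
1164 = 3×361 + 81
361 = 4×81 + 37
81 = 2×37 + 7
37 = 5×7 + 2
7 = 3×2 + 1
2 = 2×1 + 0
gcd(862797, 339925) = 1.
Back-substituting:
1 = 7 − 3·2
1 = −3·37 + 16·7
1 = 16·81 − 35·37
1 = −35·361 + 156·81
1 = 156·1164 − 503·361
1 = −503·25969 + 11222·1164
1 = 11222·156978 − 67835·25969
1 = −67835·182947 + 79057·156978
1 = 79057·339925 − 146892·182947
1 = −146892·862797 + 372841·339925
So 1 = (-146892)·862797 + (372841)·339925.

1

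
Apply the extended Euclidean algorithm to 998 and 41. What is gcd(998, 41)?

1

Apply Euclid's algorithm to 998 and 41:
998 = 24*41 + 14
41 = 2*14 + 13
14 = 1*13 + 1
13 = 13*1 + 0
gcd(998, 41) = 1.
Express as a combination:
1 = 14 − 13
1 = −41 + 3·14
1 = 3·998 − 73·41
So 1 = (3)·998 + (-73)·41.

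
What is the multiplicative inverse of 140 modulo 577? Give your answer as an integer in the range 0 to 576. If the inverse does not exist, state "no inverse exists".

441

Apply the Euclidean algorithm to 577 and 140:
577 = 4*140 + 17
140 = 8*17 + 4
17 = 4*4 + 1
4 = 4*1 + 0
Since gcd(140, 577) = 1, back-substitute to write 1 as a combination:
1 = 17 − 4·4
1 = −4·140 + 33·17
1 = 33·577 − 136·140
Thus 140·(-136) ≡ 1 (mod 577); reducing, -136 mod 577 = 441.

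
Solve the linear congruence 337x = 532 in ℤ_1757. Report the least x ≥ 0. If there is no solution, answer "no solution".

First find gcd(337, 1757):
1757 = 5×337 + 72
337 = 4×72 + 49
72 = 1×49 + 23
49 = 2×23 + 3
23 = 7×3 + 2
3 = 1×2 + 1
2 = 2×1 + 0
gcd = 1, so a unique solution mod 1757 exists.
Back-substitute for the Bézout coefficients:
1 = 3 − 2
1 = −23 + 8·3
1 = 8·49 − 17·23
1 = −17·72 + 25·49
1 = 25·337 − 117·72
1 = −117·1757 + 610·337
So 337·(610) ≡ 1 (mod 1757), giving 337⁻¹ ≡ 610.
x ≡ 337⁻¹·532 ≡ 610·532 ≡ 1232 (mod 1757).

1232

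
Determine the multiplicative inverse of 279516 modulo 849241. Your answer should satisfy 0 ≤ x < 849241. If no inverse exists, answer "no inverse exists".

Run Euclid on (849241, 279516):
849241 = 3·279516 + 10693
279516 = 26·10693 + 1498
10693 = 7·1498 + 207
1498 = 7·207 + 49
207 = 4·49 + 11
49 = 4·11 + 5
11 = 2·5 + 1
5 = 5·1 + 0
Since gcd(279516, 849241) = 1, back-substitute to write 1 as a combination:
1 = 11 − 2·5
1 = −2·49 + 9·11
1 = 9·207 − 38·49
1 = −38·1498 + 275·207
1 = 275·10693 − 1963·1498
1 = −1963·279516 + 51313·10693
1 = 51313·849241 − 155902·279516
Hence 279516⁻¹ ≡ -155902 ≡ 693339 (mod 849241).

693339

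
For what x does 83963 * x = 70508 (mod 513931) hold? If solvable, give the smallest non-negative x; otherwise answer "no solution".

gcd(83963, 513931):
513931 = 6*83963 + 10153
83963 = 8*10153 + 2739
10153 = 3*2739 + 1936
2739 = 1*1936 + 803
1936 = 2*803 + 330
803 = 2*330 + 143
330 = 2*143 + 44
143 = 3*44 + 11
44 = 4*11 + 0
gcd = 11, but 11 ∤ 70508, so the congruence has no solution.

no solution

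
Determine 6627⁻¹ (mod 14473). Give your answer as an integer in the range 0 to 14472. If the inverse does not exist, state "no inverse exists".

Extended Euclidean algorithm:
14473 = 2·6627 + 1219
6627 = 5·1219 + 532
1219 = 2·532 + 155
532 = 3·155 + 67
155 = 2·67 + 21
67 = 3·21 + 4
21 = 5·4 + 1
4 = 4·1 + 0
Since gcd(6627, 14473) = 1, back-substitute to write 1 as a combination:
1 = 21 − 5·4
1 = −5·67 + 16·21
1 = 16·155 − 37·67
1 = −37·532 + 127·155
1 = 127·1219 − 291·532
1 = −291·6627 + 1582·1219
1 = 1582·14473 − 3455·6627
Thus 6627·(-3455) ≡ 1 (mod 14473); reducing, -3455 mod 14473 = 11018.

11018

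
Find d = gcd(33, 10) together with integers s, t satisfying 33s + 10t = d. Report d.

Euclidean algorithm:
33 = 3·10 + 3
10 = 3·3 + 1
3 = 3·1 + 0
gcd(33, 10) = 1.
Back-substituting:
1 = 10 − 3·3
1 = −3·33 + 10·10
So 1 = (-3)·33 + (10)·10.

1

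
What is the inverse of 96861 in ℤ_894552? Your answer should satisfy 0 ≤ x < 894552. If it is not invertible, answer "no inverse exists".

Compute gcd(96861, 894552):
894552 = 9·96861 + 22803
96861 = 4·22803 + 5649
22803 = 4·5649 + 207
5649 = 27·207 + 60
207 = 3·60 + 27
60 = 2·27 + 6
27 = 4·6 + 3
6 = 2·3 + 0
The gcd is 3, not 1, hence no inverse exists.

no inverse exists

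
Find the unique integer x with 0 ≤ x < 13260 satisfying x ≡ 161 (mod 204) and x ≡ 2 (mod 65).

Write x = 161 + 204·k. Then 204·k ≡ 2 − 161 ≡ 36 (mod 65).
Need 204⁻¹ mod 65. Extended Euclid on (65, 9):
65 = 7×9 + 2
9 = 4×2 + 1
2 = 2×1 + 0
Back-substitute:
1 = 9 − 4·2
1 = −4·65 + 29·9
204⁻¹ ≡ 29 (mod 65), so k ≡ 29·36 ≡ 4 (mod 65).
x = 161 + 204·4 = 977.

977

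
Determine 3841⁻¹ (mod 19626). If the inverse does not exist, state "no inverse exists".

11701

Run Euclid on (19626, 3841):
19626 = 5×3841 + 421
3841 = 9×421 + 52
421 = 8×52 + 5
52 = 10×5 + 2
5 = 2×2 + 1
2 = 2×1 + 0
The gcd is 1. Working backward:
1 = 5 − 2·2
1 = −2·52 + 21·5
1 = 21·421 − 170·52
1 = −170·3841 + 1551·421
1 = 1551·19626 − 7925·3841
So 3841·(-7925) ≡ 1 (mod 19626), and -7925 ≡ 11701 (mod 19626).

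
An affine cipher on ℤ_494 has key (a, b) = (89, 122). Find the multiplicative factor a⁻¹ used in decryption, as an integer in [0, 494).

gcd(494, 89) by repeated division:
494 = 5·89 + 49
89 = 1·49 + 40
49 = 1·40 + 9
40 = 4·9 + 4
9 = 2·4 + 1
4 = 4·1 + 0
gcd = 1, so the inverse exists. Back-substitute:
1 = 9 − 2·4
1 = −2·40 + 9·9
1 = 9·49 − 11·40
1 = −11·89 + 20·49
1 = 20·494 − 111·89
So 89·(-111) ≡ 1 (mod 494), and -111 ≡ 383 (mod 494).

383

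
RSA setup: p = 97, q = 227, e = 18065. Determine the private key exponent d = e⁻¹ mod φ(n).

14705

φ(n) = (p−1)(q−1) = 96·226 = 21696.
Need d with 18065·d ≡ 1 (mod 21696). Apply the extended Euclidean algorithm:
21696 = 1·18065 + 3631
18065 = 4·3631 + 3541
3631 = 1·3541 + 90
3541 = 39·90 + 31
90 = 2·31 + 28
31 = 1·28 + 3
28 = 9·3 + 1
3 = 3·1 + 0
Back-substitute:
1 = 28 − 9·3
1 = −9·31 + 10·28
1 = 10·90 − 29·31
1 = −29·3541 + 1141·90
1 = 1141·3631 − 1170·3541
1 = −1170·18065 + 5821·3631
1 = 5821·21696 − 6991·18065
So 18065·(-6991) ≡ 1 (mod 21696), hence d ≡ -6991 ≡ 14705 (mod 21696).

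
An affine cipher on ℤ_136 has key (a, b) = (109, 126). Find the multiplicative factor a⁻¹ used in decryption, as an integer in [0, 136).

5

gcd(136, 109) by repeated division:
136 = 1×109 + 27
109 = 4×27 + 1
27 = 27×1 + 0
gcd = 1, so the inverse exists. Back-substitute:
1 = 109 − 4·27
1 = −4·136 + 5·109
So 109·5 ≡ 1 (mod 136).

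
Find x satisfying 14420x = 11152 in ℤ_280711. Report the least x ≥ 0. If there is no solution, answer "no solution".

First find gcd(14420, 280711):
280711 = 19×14420 + 6731
14420 = 2×6731 + 958
6731 = 7×958 + 25
958 = 38×25 + 8
25 = 3×8 + 1
8 = 8×1 + 0
gcd = 1, so a unique solution mod 280711 exists.
Back-substitute for the Bézout coefficients:
1 = 25 − 3·8
1 = −3·958 + 115·25
1 = 115·6731 − 808·958
1 = −808·14420 + 1731·6731
1 = 1731·280711 − 33697·14420
So 14420·(-33697) ≡ 1 (mod 280711), giving 14420⁻¹ ≡ 247014.
x ≡ 14420⁻¹·11152 ≡ 247014·11152 ≡ 83085 (mod 280711).

83085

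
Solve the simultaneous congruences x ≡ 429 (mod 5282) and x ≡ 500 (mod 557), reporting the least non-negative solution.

Write x = 429 + 5282·k. Then 5282·k ≡ 500 − 429 ≡ 71 (mod 557).
Need 5282⁻¹ mod 557. Extended Euclid on (557, 269):
557 = 2×269 + 19
269 = 14×19 + 3
19 = 6×3 + 1
3 = 3×1 + 0
Back-substitute:
1 = 19 − 6·3
1 = −6·269 + 85·19
1 = 85·557 − 176·269
5282⁻¹ ≡ 381 (mod 557), so k ≡ 381·71 ≡ 315 (mod 557).
x = 429 + 5282·315 = 1664259.

1664259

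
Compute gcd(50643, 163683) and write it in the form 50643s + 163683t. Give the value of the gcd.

Repeated division:
163683 = 3×50643 + 11754
50643 = 4×11754 + 3627
11754 = 3×3627 + 873
3627 = 4×873 + 135
873 = 6×135 + 63
135 = 2×63 + 9
63 = 7×9 + 0
gcd(50643, 163683) = 9.
Back-substituting:
9 = 135 − 2·63
9 = −2·873 + 13·135
9 = 13·3627 − 54·873
9 = −54·11754 + 175·3627
9 = 175·50643 − 754·11754
9 = −754·163683 + 2437·50643
So 9 = (-754)·163683 + (2437)·50643.

9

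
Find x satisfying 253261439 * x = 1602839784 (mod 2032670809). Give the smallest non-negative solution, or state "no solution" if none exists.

63232299

First find gcd(253261439, 2032670809):
2032670809 = 8×253261439 + 6579297
253261439 = 38×6579297 + 3248153
6579297 = 2×3248153 + 82991
3248153 = 39×82991 + 11504
82991 = 7×11504 + 2463
11504 = 4×2463 + 1652
2463 = 1×1652 + 811
1652 = 2×811 + 30
811 = 27×30 + 1
30 = 30×1 + 0
gcd = 1, so a unique solution mod 2032670809 exists.
Back-substitute for the Bézout coefficients:
1 = 811 − 27·30
1 = −27·1652 + 55·811
1 = 55·2463 − 82·1652
1 = −82·11504 + 383·2463
1 = 383·82991 − 2763·11504
1 = −2763·3248153 + 108140·82991
1 = 108140·6579297 − 219043·3248153
1 = −219043·253261439 + 8431774·6579297
1 = 8431774·2032670809 − 67673235·253261439
So 253261439·(-67673235) ≡ 1 (mod 2032670809), giving 253261439⁻¹ ≡ 1964997574.
x ≡ 253261439⁻¹·1602839784 ≡ 1964997574·1602839784 ≡ 63232299 (mod 2032670809).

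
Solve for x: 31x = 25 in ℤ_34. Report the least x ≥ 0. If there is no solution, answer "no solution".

3

First find gcd(31, 34):
34 = 1·31 + 3
31 = 10·3 + 1
3 = 3·1 + 0
gcd = 1, so a unique solution mod 34 exists.
Back-substitute for the Bézout coefficients:
1 = 31 − 10·3
1 = −10·34 + 11·31
So 31·(11) ≡ 1 (mod 34), giving 31⁻¹ ≡ 11.
x ≡ 31⁻¹·25 ≡ 11·25 ≡ 3 (mod 34).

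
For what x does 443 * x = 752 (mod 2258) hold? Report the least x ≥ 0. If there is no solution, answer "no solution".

First find gcd(443, 2258):
2258 = 5×443 + 43
443 = 10×43 + 13
43 = 3×13 + 4
13 = 3×4 + 1
4 = 4×1 + 0
gcd = 1, so a unique solution mod 2258 exists.
Back-substitute for the Bézout coefficients:
1 = 13 − 3·4
1 = −3·43 + 10·13
1 = 10·443 − 103·43
1 = −103·2258 + 525·443
So 443·(525) ≡ 1 (mod 2258), giving 443⁻¹ ≡ 525.
x ≡ 443⁻¹·752 ≡ 525·752 ≡ 1908 (mod 2258).

1908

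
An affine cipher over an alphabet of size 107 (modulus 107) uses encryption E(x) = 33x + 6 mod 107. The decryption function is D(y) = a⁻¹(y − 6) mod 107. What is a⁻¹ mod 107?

13

Run Euclid on (107, 33):
107 = 3·33 + 8
33 = 4·8 + 1
8 = 8·1 + 0
The gcd is 1. Working backward:
1 = 33 − 4·8
1 = −4·107 + 13·33
So 33·13 ≡ 1 (mod 107).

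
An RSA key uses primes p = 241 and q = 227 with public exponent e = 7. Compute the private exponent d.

38743

φ(n) = (p−1)(q−1) = 240·226 = 54240.
Need d with 7·d ≡ 1 (mod 54240). Apply the extended Euclidean algorithm:
54240 = 7748×7 + 4
7 = 1×4 + 3
4 = 1×3 + 1
3 = 3×1 + 0
Back-substitute:
1 = 4 − 3
1 = −7 + 2·4
1 = 2·54240 − 15497·7
So 7·(-15497) ≡ 1 (mod 54240), hence d ≡ -15497 ≡ 38743 (mod 54240).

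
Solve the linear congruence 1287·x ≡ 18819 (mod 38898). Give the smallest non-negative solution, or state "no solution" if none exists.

First find gcd(1287, 38898):
38898 = 30*1287 + 288
1287 = 4*288 + 135
288 = 2*135 + 18
135 = 7*18 + 9
18 = 2*9 + 0
gcd = 9 and 9 | 18819, so solutions exist. Divide through by 9: 143x ≡ 2091 (mod 4322).
Now find 143⁻¹ mod 4322:
4322 = 30×143 + 32
143 = 4×32 + 15
32 = 2×15 + 2
15 = 7×2 + 1
2 = 2×1 + 0
Back-substitute:
1 = 15 − 7·2
1 = −7·32 + 15·15
1 = 15·143 − 67·32
1 = −67·4322 + 2025·143
So 143⁻¹ ≡ 2025 (mod 4322).
Then x ≡ 2025·2091 ≡ 3037 (mod 4322); the smallest non-negative solution is x = 3037.

3037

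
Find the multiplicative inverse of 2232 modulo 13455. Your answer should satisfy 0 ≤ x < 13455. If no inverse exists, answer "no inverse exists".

Euclidean algorithm on 13455, 2232:
13455 = 6·2232 + 63
2232 = 35·63 + 27
63 = 2·27 + 9
27 = 3·9 + 0
The gcd is 9, not 1, hence no inverse exists.

no inverse exists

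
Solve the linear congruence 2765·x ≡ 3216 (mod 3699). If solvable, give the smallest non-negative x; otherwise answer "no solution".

First find gcd(2765, 3699):
3699 = 1·2765 + 934
2765 = 2·934 + 897
934 = 1·897 + 37
897 = 24·37 + 9
37 = 4·9 + 1
9 = 9·1 + 0
gcd = 1, so a unique solution mod 3699 exists.
Back-substitute for the Bézout coefficients:
1 = 37 − 4·9
1 = −4·897 + 97·37
1 = 97·934 − 101·897
1 = −101·2765 + 299·934
1 = 299·3699 − 400·2765
So 2765·(-400) ≡ 1 (mod 3699), giving 2765⁻¹ ≡ 3299.
x ≡ 2765⁻¹·3216 ≡ 3299·3216 ≡ 852 (mod 3699).

852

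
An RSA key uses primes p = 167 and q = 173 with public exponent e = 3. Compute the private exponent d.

φ(n) = (p−1)(q−1) = 166·172 = 28552.
Need d with 3·d ≡ 1 (mod 28552). Apply the extended Euclidean algorithm:
28552 = 9517*3 + 1
3 = 3*1 + 0
Back-substitute:
1 = 28552 − 9517·3
So 3·(-9517) ≡ 1 (mod 28552), hence d ≡ -9517 ≡ 19035 (mod 28552).

19035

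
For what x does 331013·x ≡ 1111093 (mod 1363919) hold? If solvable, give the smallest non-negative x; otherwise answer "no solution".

First find gcd(331013, 1363919):
1363919 = 4×331013 + 39867
331013 = 8×39867 + 12077
39867 = 3×12077 + 3636
12077 = 3×3636 + 1169
3636 = 3×1169 + 129
1169 = 9×129 + 8
129 = 16×8 + 1
8 = 8×1 + 0
gcd = 1, so a unique solution mod 1363919 exists.
Back-substitute for the Bézout coefficients:
1 = 129 − 16·8
1 = −16·1169 + 145·129
1 = 145·3636 − 451·1169
1 = −451·12077 + 1498·3636
1 = 1498·39867 − 4945·12077
1 = −4945·331013 + 41058·39867
1 = 41058·1363919 − 169177·331013
So 331013·(-169177) ≡ 1 (mod 1363919), giving 331013⁻¹ ≡ 1194742.
x ≡ 331013⁻¹·1111093 ≡ 1194742·1111093 ≡ 1208281 (mod 1363919).

1208281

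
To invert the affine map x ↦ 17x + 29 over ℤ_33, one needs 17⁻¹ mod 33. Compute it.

2

Apply the Euclidean algorithm to 33 and 17:
33 = 1·17 + 16
17 = 1·16 + 1
16 = 16·1 + 0
The gcd is 1. Working backward:
1 = 17 − 16
1 = −33 + 2·17
So 17·2 ≡ 1 (mod 33).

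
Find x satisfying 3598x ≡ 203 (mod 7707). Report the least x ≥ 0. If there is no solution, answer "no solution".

512

First find gcd(3598, 7707):
7707 = 2×3598 + 511
3598 = 7×511 + 21
511 = 24×21 + 7
21 = 3×7 + 0
gcd = 7 and 7 | 203, so solutions exist. Divide through by 7: 514x ≡ 29 (mod 1101).
Now find 514⁻¹ mod 1101:
1101 = 2·514 + 73
514 = 7·73 + 3
73 = 24·3 + 1
3 = 3·1 + 0
Back-substitute:
1 = 73 − 24·3
1 = −24·514 + 169·73
1 = 169·1101 − 362·514
So 514·(-362) ≡ 1 (mod 1101), i.e. 514⁻¹ ≡ 739.
Then x ≡ 739·29 ≡ 512 (mod 1101); the smallest non-negative solution is x = 512.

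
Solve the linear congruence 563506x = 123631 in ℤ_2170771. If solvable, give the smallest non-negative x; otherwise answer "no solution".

1064206

First find gcd(563506, 2170771):
2170771 = 3*563506 + 480253
563506 = 1*480253 + 83253
480253 = 5*83253 + 63988
83253 = 1*63988 + 19265
63988 = 3*19265 + 6193
19265 = 3*6193 + 686
6193 = 9*686 + 19
686 = 36*19 + 2
19 = 9*2 + 1
2 = 2*1 + 0
gcd = 1, so a unique solution mod 2170771 exists.
Back-substitute for the Bézout coefficients:
1 = 19 − 9·2
1 = −9·686 + 325·19
1 = 325·6193 − 2934·686
1 = −2934·19265 + 9127·6193
1 = 9127·63988 − 30315·19265
1 = −30315·83253 + 39442·63988
1 = 39442·480253 − 227525·83253
1 = −227525·563506 + 266967·480253
1 = 266967·2170771 − 1028426·563506
So 563506·(-1028426) ≡ 1 (mod 2170771), giving 563506⁻¹ ≡ 1142345.
x ≡ 563506⁻¹·123631 ≡ 1142345·123631 ≡ 1064206 (mod 2170771).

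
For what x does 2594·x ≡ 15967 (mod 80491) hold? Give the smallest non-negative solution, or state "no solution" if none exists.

59428

First find gcd(2594, 80491):
80491 = 31·2594 + 77
2594 = 33·77 + 53
77 = 1·53 + 24
53 = 2·24 + 5
24 = 4·5 + 4
5 = 1·4 + 1
4 = 4·1 + 0
gcd = 1, so a unique solution mod 80491 exists.
Back-substitute for the Bézout coefficients:
1 = 5 − 4
1 = −24 + 5·5
1 = 5·53 − 11·24
1 = −11·77 + 16·53
1 = 16·2594 − 539·77
1 = −539·80491 + 16725·2594
So 2594·(16725) ≡ 1 (mod 80491), giving 2594⁻¹ ≡ 16725.
x ≡ 2594⁻¹·15967 ≡ 16725·15967 ≡ 59428 (mod 80491).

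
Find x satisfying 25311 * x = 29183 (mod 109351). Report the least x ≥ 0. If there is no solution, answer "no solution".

First find gcd(25311, 109351):
109351 = 4·25311 + 8107
25311 = 3·8107 + 990
8107 = 8·990 + 187
990 = 5·187 + 55
187 = 3·55 + 22
55 = 2·22 + 11
22 = 2·11 + 0
gcd = 11 and 11 | 29183, so solutions exist. Divide through by 11: 2301x ≡ 2653 (mod 9941).
Now find 2301⁻¹ mod 9941:
9941 = 4*2301 + 737
2301 = 3*737 + 90
737 = 8*90 + 17
90 = 5*17 + 5
17 = 3*5 + 2
5 = 2*2 + 1
2 = 2*1 + 0
Back-substitute:
1 = 5 − 2·2
1 = −2·17 + 7·5
1 = 7·90 − 37·17
1 = −37·737 + 303·90
1 = 303·2301 − 946·737
1 = −946·9941 + 4087·2301
So 2301⁻¹ ≡ 4087 (mod 9941).
Then x ≡ 4087·2653 ≡ 7121 (mod 9941); the smallest non-negative solution is x = 7121.

7121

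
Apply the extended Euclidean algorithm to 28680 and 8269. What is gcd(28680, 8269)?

1

Repeated division:
28680 = 3·8269 + 3873
8269 = 2·3873 + 523
3873 = 7·523 + 212
523 = 2·212 + 99
212 = 2·99 + 14
99 = 7·14 + 1
14 = 14·1 + 0
gcd(28680, 8269) = 1.
Back-substituting:
1 = 99 − 7·14
1 = −7·212 + 15·99
1 = 15·523 − 37·212
1 = −37·3873 + 274·523
1 = 274·8269 − 585·3873
1 = −585·28680 + 2029·8269
So 1 = (-585)·28680 + (2029)·8269.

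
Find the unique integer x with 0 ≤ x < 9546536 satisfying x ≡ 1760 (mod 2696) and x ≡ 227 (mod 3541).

8615480

Write x = 1760 + 2696·k. Then 2696·k ≡ 227 − 1760 ≡ 2008 (mod 3541).
Need 2696⁻¹ mod 3541. Extended Euclid on (3541, 2696):
3541 = 1×2696 + 845
2696 = 3×845 + 161
845 = 5×161 + 40
161 = 4×40 + 1
40 = 40×1 + 0
Back-substitute:
1 = 161 − 4·40
1 = −4·845 + 21·161
1 = 21·2696 − 67·845
1 = −67·3541 + 88·2696
2696⁻¹ ≡ 88 (mod 3541), so k ≡ 88·2008 ≡ 3195 (mod 3541).
x = 1760 + 2696·3195 = 8615480.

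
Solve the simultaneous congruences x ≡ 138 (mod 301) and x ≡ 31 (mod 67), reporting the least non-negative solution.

4051

Write x = 138 + 301·k. Then 301·k ≡ 31 − 138 ≡ 27 (mod 67).
Need 301⁻¹ mod 67. Extended Euclid on (67, 33):
67 = 2·33 + 1
33 = 33·1 + 0
Back-substitute:
1 = 67 − 2·33
301⁻¹ ≡ 65 (mod 67), so k ≡ 65·27 ≡ 13 (mod 67).
x = 138 + 301·13 = 4051.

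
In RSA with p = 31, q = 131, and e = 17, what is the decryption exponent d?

2753

φ(n) = (p−1)(q−1) = 30·130 = 3900.
Need d with 17·d ≡ 1 (mod 3900). Apply the extended Euclidean algorithm:
3900 = 229·17 + 7
17 = 2·7 + 3
7 = 2·3 + 1
3 = 3·1 + 0
Back-substitute:
1 = 7 − 2·3
1 = −2·17 + 5·7
1 = 5·3900 − 1147·17
So 17·(-1147) ≡ 1 (mod 3900), hence d ≡ -1147 ≡ 2753 (mod 3900).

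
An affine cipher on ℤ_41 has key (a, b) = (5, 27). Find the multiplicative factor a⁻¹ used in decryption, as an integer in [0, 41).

Extended Euclidean algorithm:
41 = 8·5 + 1
5 = 5·1 + 0
The gcd is 1. Working backward:
1 = 41 − 8·5
Thus 5·(-8) ≡ 1 (mod 41); reducing, -8 mod 41 = 33.

33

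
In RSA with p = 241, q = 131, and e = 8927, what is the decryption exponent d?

8063

φ(n) = (p−1)(q−1) = 240·130 = 31200.
Need d with 8927·d ≡ 1 (mod 31200). Apply the extended Euclidean algorithm:
31200 = 3·8927 + 4419
8927 = 2·4419 + 89
4419 = 49·89 + 58
89 = 1·58 + 31
58 = 1·31 + 27
31 = 1·27 + 4
27 = 6·4 + 3
4 = 1·3 + 1
3 = 3·1 + 0
Back-substitute:
1 = 4 − 3
1 = −27 + 7·4
1 = 7·31 − 8·27
1 = −8·58 + 15·31
1 = 15·89 − 23·58
1 = −23·4419 + 1142·89
1 = 1142·8927 − 2307·4419
1 = −2307·31200 + 8063·8927
So 8927·8063 ≡ 1 (mod 31200), hence d = 8063.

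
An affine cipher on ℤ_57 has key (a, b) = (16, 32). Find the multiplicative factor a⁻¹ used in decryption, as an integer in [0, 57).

Extended Euclidean algorithm:
57 = 3×16 + 9
16 = 1×9 + 7
9 = 1×7 + 2
7 = 3×2 + 1
2 = 2×1 + 0
gcd = 1, so the inverse exists. Back-substitute:
1 = 7 − 3·2
1 = −3·9 + 4·7
1 = 4·16 − 7·9
1 = −7·57 + 25·16
So 16·25 ≡ 1 (mod 57).

25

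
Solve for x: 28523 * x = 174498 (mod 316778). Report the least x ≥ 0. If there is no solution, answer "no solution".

no solution

gcd(28523, 316778):
316778 = 11·28523 + 3025
28523 = 9·3025 + 1298
3025 = 2·1298 + 429
1298 = 3·429 + 11
429 = 39·11 + 0
gcd = 11, but 11 ∤ 174498, so the congruence has no solution.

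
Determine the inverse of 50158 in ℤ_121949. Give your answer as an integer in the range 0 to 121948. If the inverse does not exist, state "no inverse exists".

106785

Extended Euclidean algorithm:
121949 = 2×50158 + 21633
50158 = 2×21633 + 6892
21633 = 3×6892 + 957
6892 = 7×957 + 193
957 = 4×193 + 185
193 = 1×185 + 8
185 = 23×8 + 1
8 = 8×1 + 0
gcd = 1, so the inverse exists. Back-substitute:
1 = 185 − 23·8
1 = −23·193 + 24·185
1 = 24·957 − 119·193
1 = −119·6892 + 857·957
1 = 857·21633 − 2690·6892
1 = −2690·50158 + 6237·21633
1 = 6237·121949 − 15164·50158
Thus 50158·(-15164) ≡ 1 (mod 121949); reducing, -15164 mod 121949 = 106785.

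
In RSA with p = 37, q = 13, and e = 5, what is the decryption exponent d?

173

φ(n) = (p−1)(q−1) = 36·12 = 432.
Need d with 5·d ≡ 1 (mod 432). Apply the extended Euclidean algorithm:
432 = 86·5 + 2
5 = 2·2 + 1
2 = 2·1 + 0
Back-substitute:
1 = 5 − 2·2
1 = −2·432 + 173·5
So 5·173 ≡ 1 (mod 432), hence d = 173.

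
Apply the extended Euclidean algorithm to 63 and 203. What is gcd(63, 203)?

7

Repeated division:
203 = 3×63 + 14
63 = 4×14 + 7
14 = 2×7 + 0
gcd(63, 203) = 7.
Express as a combination:
7 = 63 − 4·14
7 = −4·203 + 13·63
So 7 = (-4)·203 + (13)·63.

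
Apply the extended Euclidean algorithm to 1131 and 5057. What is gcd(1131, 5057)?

Apply Euclid's algorithm to 5057 and 1131:
5057 = 4*1131 + 533
1131 = 2*533 + 65
533 = 8*65 + 13
65 = 5*13 + 0
gcd(1131, 5057) = 13.
Working backward:
13 = 533 − 8·65
13 = −8·1131 + 17·533
13 = 17·5057 − 76·1131
So 13 = (17)·5057 + (-76)·1131.

13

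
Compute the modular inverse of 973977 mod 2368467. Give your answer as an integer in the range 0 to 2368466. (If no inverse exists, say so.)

no inverse exists

Euclidean algorithm on 2368467, 973977:
2368467 = 2×973977 + 420513
973977 = 2×420513 + 132951
420513 = 3×132951 + 21660
132951 = 6×21660 + 2991
21660 = 7×2991 + 723
2991 = 4×723 + 99
723 = 7×99 + 30
99 = 3×30 + 9
30 = 3×9 + 3
9 = 3×3 + 0
Since gcd = 3 > 1, 973977 is not a unit mod 2368467.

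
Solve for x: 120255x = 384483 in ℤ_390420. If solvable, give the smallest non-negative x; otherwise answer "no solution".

gcd(120255, 390420):
390420 = 3×120255 + 29655
120255 = 4×29655 + 1635
29655 = 18×1635 + 225
1635 = 7×225 + 60
225 = 3×60 + 45
60 = 1×45 + 15
45 = 3×15 + 0
gcd = 15, but 15 ∤ 384483, so the congruence has no solution.

no solution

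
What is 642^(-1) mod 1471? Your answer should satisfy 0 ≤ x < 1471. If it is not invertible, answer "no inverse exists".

1235

Run Euclid on (1471, 642):
1471 = 2·642 + 187
642 = 3·187 + 81
187 = 2·81 + 25
81 = 3·25 + 6
25 = 4·6 + 1
6 = 6·1 + 0
Since gcd(642, 1471) = 1, back-substitute to write 1 as a combination:
1 = 25 − 4·6
1 = −4·81 + 13·25
1 = 13·187 − 30·81
1 = −30·642 + 103·187
1 = 103·1471 − 236·642
So 642·(-236) ≡ 1 (mod 1471), and -236 ≡ 1235 (mod 1471).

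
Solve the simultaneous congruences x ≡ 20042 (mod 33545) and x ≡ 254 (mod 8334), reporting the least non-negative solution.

118568072

Write x = 20042 + 33545·k. Then 33545·k ≡ 254 − 20042 ≡ 5214 (mod 8334).
Need 33545⁻¹ mod 8334. Extended Euclid on (8334, 209):
8334 = 39*209 + 183
209 = 1*183 + 26
183 = 7*26 + 1
26 = 26*1 + 0
Back-substitute:
1 = 183 − 7·26
1 = −7·209 + 8·183
1 = 8·8334 − 319·209
33545⁻¹ ≡ 8015 (mod 8334), so k ≡ 8015·5214 ≡ 3534 (mod 8334).
x = 20042 + 33545·3534 = 118568072.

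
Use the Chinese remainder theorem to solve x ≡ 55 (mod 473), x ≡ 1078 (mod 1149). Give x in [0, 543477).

Write x = 55 + 473·k. Then 473·k ≡ 1078 − 55 ≡ 1023 (mod 1149).
Need 473⁻¹ mod 1149. Extended Euclid on (1149, 473):
1149 = 2·473 + 203
473 = 2·203 + 67
203 = 3·67 + 2
67 = 33·2 + 1
2 = 2·1 + 0
Back-substitute:
1 = 67 − 33·2
1 = −33·203 + 100·67
1 = 100·473 − 233·203
1 = −233·1149 + 566·473
473⁻¹ ≡ 566 (mod 1149), so k ≡ 566·1023 ≡ 1071 (mod 1149).
x = 55 + 473·1071 = 506638.

506638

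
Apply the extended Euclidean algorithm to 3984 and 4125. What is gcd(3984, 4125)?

3

Apply Euclid's algorithm to 4125 and 3984:
4125 = 1*3984 + 141
3984 = 28*141 + 36
141 = 3*36 + 33
36 = 1*33 + 3
33 = 11*3 + 0
gcd(3984, 4125) = 3.
Back-substituting:
3 = 36 − 33
3 = −141 + 4·36
3 = 4·3984 − 113·141
3 = −113·4125 + 117·3984
So 3 = (-113)·4125 + (117)·3984.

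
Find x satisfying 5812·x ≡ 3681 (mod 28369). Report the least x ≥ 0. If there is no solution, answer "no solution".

First find gcd(5812, 28369):
28369 = 4×5812 + 5121
5812 = 1×5121 + 691
5121 = 7×691 + 284
691 = 2×284 + 123
284 = 2×123 + 38
123 = 3×38 + 9
38 = 4×9 + 2
9 = 4×2 + 1
2 = 2×1 + 0
gcd = 1, so a unique solution mod 28369 exists.
Back-substitute for the Bézout coefficients:
1 = 9 − 4·2
1 = −4·38 + 17·9
1 = 17·123 − 55·38
1 = −55·284 + 127·123
1 = 127·691 − 309·284
1 = −309·5121 + 2290·691
1 = 2290·5812 − 2599·5121
1 = −2599·28369 + 12686·5812
So 5812·(12686) ≡ 1 (mod 28369), giving 5812⁻¹ ≡ 12686.
x ≡ 5812⁻¹·3681 ≡ 12686·3681 ≡ 1792 (mod 28369).

1792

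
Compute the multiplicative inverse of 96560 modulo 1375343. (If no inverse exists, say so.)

1151337

Apply the Euclidean algorithm to 1375343 and 96560:
1375343 = 14*96560 + 23503
96560 = 4*23503 + 2548
23503 = 9*2548 + 571
2548 = 4*571 + 264
571 = 2*264 + 43
264 = 6*43 + 6
43 = 7*6 + 1
6 = 6*1 + 0
gcd = 1, so the inverse exists. Back-substitute:
1 = 43 − 7·6
1 = −7·264 + 43·43
1 = 43·571 − 93·264
1 = −93·2548 + 415·571
1 = 415·23503 − 3828·2548
1 = −3828·96560 + 15727·23503
1 = 15727·1375343 − 224006·96560
Hence 96560⁻¹ ≡ -224006 ≡ 1151337 (mod 1375343).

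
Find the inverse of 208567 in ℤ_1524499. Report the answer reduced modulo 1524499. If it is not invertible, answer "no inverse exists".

248366

Run Euclid on (1524499, 208567):
1524499 = 7×208567 + 64530
208567 = 3×64530 + 14977
64530 = 4×14977 + 4622
14977 = 3×4622 + 1111
4622 = 4×1111 + 178
1111 = 6×178 + 43
178 = 4×43 + 6
43 = 7×6 + 1
6 = 6×1 + 0
Since gcd(208567, 1524499) = 1, back-substitute to write 1 as a combination:
1 = 43 − 7·6
1 = −7·178 + 29·43
1 = 29·1111 − 181·178
1 = −181·4622 + 753·1111
1 = 753·14977 − 2440·4622
1 = −2440·64530 + 10513·14977
1 = 10513·208567 − 33979·64530
1 = −33979·1524499 + 248366·208567
So 208567·248366 ≡ 1 (mod 1524499).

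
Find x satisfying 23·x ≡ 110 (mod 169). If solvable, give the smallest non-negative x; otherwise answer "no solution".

First find gcd(23, 169):
169 = 7×23 + 8
23 = 2×8 + 7
8 = 1×7 + 1
7 = 7×1 + 0
gcd = 1, so a unique solution mod 169 exists.
Back-substitute for the Bézout coefficients:
1 = 8 − 7
1 = −23 + 3·8
1 = 3·169 − 22·23
So 23·(-22) ≡ 1 (mod 169), giving 23⁻¹ ≡ 147.
x ≡ 23⁻¹·110 ≡ 147·110 ≡ 115 (mod 169).

115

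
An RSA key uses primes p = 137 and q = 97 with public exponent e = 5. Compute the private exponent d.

φ(n) = (p−1)(q−1) = 136·96 = 13056.
Need d with 5·d ≡ 1 (mod 13056). Apply the extended Euclidean algorithm:
13056 = 2611*5 + 1
5 = 5*1 + 0
Back-substitute:
1 = 13056 − 2611·5
So 5·(-2611) ≡ 1 (mod 13056), hence d ≡ -2611 ≡ 10445 (mod 13056).

10445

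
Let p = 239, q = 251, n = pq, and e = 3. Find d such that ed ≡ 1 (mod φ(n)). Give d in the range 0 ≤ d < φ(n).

φ(n) = (p−1)(q−1) = 238·250 = 59500.
Need d with 3·d ≡ 1 (mod 59500). Apply the extended Euclidean algorithm:
59500 = 19833*3 + 1
3 = 3*1 + 0
Back-substitute:
1 = 59500 − 19833·3
So 3·(-19833) ≡ 1 (mod 59500), hence d ≡ -19833 ≡ 39667 (mod 59500).

39667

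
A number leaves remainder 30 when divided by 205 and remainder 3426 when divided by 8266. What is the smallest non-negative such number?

Write x = 30 + 205·k. Then 205·k ≡ 3426 − 30 ≡ 3396 (mod 8266).
Need 205⁻¹ mod 8266. Extended Euclid on (8266, 205):
8266 = 40×205 + 66
205 = 3×66 + 7
66 = 9×7 + 3
7 = 2×3 + 1
3 = 3×1 + 0
Back-substitute:
1 = 7 − 2·3
1 = −2·66 + 19·7
1 = 19·205 − 59·66
1 = −59·8266 + 2379·205
205⁻¹ ≡ 2379 (mod 8266), so k ≡ 2379·3396 ≡ 3202 (mod 8266).
x = 30 + 205·3202 = 656440.

656440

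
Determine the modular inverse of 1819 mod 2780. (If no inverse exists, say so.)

2699

Extended Euclidean algorithm:
2780 = 1*1819 + 961
1819 = 1*961 + 858
961 = 1*858 + 103
858 = 8*103 + 34
103 = 3*34 + 1
34 = 34*1 + 0
Since gcd(1819, 2780) = 1, back-substitute to write 1 as a combination:
1 = 103 − 3·34
1 = −3·858 + 25·103
1 = 25·961 − 28·858
1 = −28·1819 + 53·961
1 = 53·2780 − 81·1819
So 1819·(-81) ≡ 1 (mod 2780), and -81 ≡ 2699 (mod 2780).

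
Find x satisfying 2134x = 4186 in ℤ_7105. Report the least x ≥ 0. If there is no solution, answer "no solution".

5369

First find gcd(2134, 7105):
7105 = 3·2134 + 703
2134 = 3·703 + 25
703 = 28·25 + 3
25 = 8·3 + 1
3 = 3·1 + 0
gcd = 1, so a unique solution mod 7105 exists.
Back-substitute for the Bézout coefficients:
1 = 25 − 8·3
1 = −8·703 + 225·25
1 = 225·2134 − 683·703
1 = −683·7105 + 2274·2134
So 2134·(2274) ≡ 1 (mod 7105), giving 2134⁻¹ ≡ 2274.
x ≡ 2134⁻¹·4186 ≡ 2274·4186 ≡ 5369 (mod 7105).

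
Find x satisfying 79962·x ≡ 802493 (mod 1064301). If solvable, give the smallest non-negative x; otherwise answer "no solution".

gcd(79962, 1064301):
1064301 = 13*79962 + 24795
79962 = 3*24795 + 5577
24795 = 4*5577 + 2487
5577 = 2*2487 + 603
2487 = 4*603 + 75
603 = 8*75 + 3
75 = 25*3 + 0
gcd = 3, but 3 ∤ 802493, so the congruence has no solution.

no solution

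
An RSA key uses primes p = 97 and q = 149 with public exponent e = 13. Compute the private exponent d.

φ(n) = (p−1)(q−1) = 96·148 = 14208.
Need d with 13·d ≡ 1 (mod 14208). Apply the extended Euclidean algorithm:
14208 = 1092×13 + 12
13 = 1×12 + 1
12 = 12×1 + 0
Back-substitute:
1 = 13 − 12
1 = −14208 + 1093·13
So 13·1093 ≡ 1 (mod 14208), hence d = 1093.

1093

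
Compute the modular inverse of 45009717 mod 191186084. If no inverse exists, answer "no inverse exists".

Run Euclid on (191186084, 45009717):
191186084 = 4×45009717 + 11147216
45009717 = 4×11147216 + 420853
11147216 = 26×420853 + 205038
420853 = 2×205038 + 10777
205038 = 19×10777 + 275
10777 = 39×275 + 52
275 = 5×52 + 15
52 = 3×15 + 7
15 = 2×7 + 1
7 = 7×1 + 0
The gcd is 1. Working backward:
1 = 15 − 2·7
1 = −2·52 + 7·15
1 = 7·275 − 37·52
1 = −37·10777 + 1450·275
1 = 1450·205038 − 27587·10777
1 = −27587·420853 + 56624·205038
1 = 56624·11147216 − 1499811·420853
1 = −1499811·45009717 + 6055868·11147216
1 = 6055868·191186084 − 25723283·45009717
Hence 45009717⁻¹ ≡ -25723283 ≡ 165462801 (mod 191186084).

165462801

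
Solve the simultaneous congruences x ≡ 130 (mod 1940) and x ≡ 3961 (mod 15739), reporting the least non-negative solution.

Write x = 130 + 1940·k. Then 1940·k ≡ 3961 − 130 ≡ 3831 (mod 15739).
Need 1940⁻¹ mod 15739. Extended Euclid on (15739, 1940):
15739 = 8·1940 + 219
1940 = 8·219 + 188
219 = 1·188 + 31
188 = 6·31 + 2
31 = 15·2 + 1
2 = 2·1 + 0
Back-substitute:
1 = 31 − 15·2
1 = −15·188 + 91·31
1 = 91·219 − 106·188
1 = −106·1940 + 939·219
1 = 939·15739 − 7618·1940
1940⁻¹ ≡ 8121 (mod 15739), so k ≡ 8121·3831 ≡ 11287 (mod 15739).
x = 130 + 1940·11287 = 21896910.

21896910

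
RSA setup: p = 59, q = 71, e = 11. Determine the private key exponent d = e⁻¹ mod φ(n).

3691

φ(n) = (p−1)(q−1) = 58·70 = 4060.
Need d with 11·d ≡ 1 (mod 4060). Apply the extended Euclidean algorithm:
4060 = 369*11 + 1
11 = 11*1 + 0
Back-substitute:
1 = 4060 − 369·11
So 11·(-369) ≡ 1 (mod 4060), hence d ≡ -369 ≡ 3691 (mod 4060).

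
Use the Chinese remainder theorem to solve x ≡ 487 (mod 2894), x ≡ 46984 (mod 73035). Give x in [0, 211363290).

73155019

Write x = 487 + 2894·k. Then 2894·k ≡ 46984 − 487 ≡ 46497 (mod 73035).
Need 2894⁻¹ mod 73035. Extended Euclid on (73035, 2894):
73035 = 25×2894 + 685
2894 = 4×685 + 154
685 = 4×154 + 69
154 = 2×69 + 16
69 = 4×16 + 5
16 = 3×5 + 1
5 = 5×1 + 0
Back-substitute:
1 = 16 − 3·5
1 = −3·69 + 13·16
1 = 13·154 − 29·69
1 = −29·685 + 129·154
1 = 129·2894 − 545·685
1 = −545·73035 + 13754·2894
2894⁻¹ ≡ 13754 (mod 73035), so k ≡ 13754·46497 ≡ 25278 (mod 73035).
x = 487 + 2894·25278 = 73155019.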